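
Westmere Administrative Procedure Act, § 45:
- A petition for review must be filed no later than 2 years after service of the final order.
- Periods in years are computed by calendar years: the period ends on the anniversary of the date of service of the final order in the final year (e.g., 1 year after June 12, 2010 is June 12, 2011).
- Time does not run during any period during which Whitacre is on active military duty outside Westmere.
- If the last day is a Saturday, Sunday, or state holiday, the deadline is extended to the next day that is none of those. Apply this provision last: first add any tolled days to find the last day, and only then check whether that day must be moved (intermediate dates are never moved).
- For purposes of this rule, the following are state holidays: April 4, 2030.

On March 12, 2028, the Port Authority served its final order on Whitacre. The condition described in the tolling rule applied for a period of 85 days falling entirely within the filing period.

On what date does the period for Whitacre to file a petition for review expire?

June 5, 2030

2 years after March 12, 2028 is March 12, 2030.
Tolling adds 85 days: March 12, 2030 + 85 days = June 5, 2030.
June 5, 2030 is a Wednesday and not a state holiday, so no extension applies.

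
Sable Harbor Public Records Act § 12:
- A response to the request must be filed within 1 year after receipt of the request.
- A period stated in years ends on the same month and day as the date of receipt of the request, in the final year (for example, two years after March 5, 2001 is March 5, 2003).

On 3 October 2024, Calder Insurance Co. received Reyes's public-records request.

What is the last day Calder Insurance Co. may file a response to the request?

1 year after 3 October 2024 is October 3, 2025.

October 3, 2025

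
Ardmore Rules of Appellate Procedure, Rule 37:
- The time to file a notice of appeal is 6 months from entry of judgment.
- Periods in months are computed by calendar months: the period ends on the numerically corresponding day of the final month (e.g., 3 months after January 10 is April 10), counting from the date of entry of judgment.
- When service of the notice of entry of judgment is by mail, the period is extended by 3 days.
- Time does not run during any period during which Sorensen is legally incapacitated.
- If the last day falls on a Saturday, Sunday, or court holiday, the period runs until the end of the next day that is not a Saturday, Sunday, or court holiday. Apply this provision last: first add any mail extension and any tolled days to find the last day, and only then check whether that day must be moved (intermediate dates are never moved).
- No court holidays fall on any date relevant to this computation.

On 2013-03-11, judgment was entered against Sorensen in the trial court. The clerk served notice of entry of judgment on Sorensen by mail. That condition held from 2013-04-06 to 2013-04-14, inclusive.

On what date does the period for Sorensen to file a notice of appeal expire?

6 months after 2013-03-11 is September 11, 2013.
Service was by mail, adding 3 days: September 11, 2013 + 3 days = September 14, 2013.
From April 6, 2013 through April 14, 2013 inclusive is 9 days; tolling adds 9 days: September 14, 2013 + 9 days = September 23, 2013.
September 23, 2013 is a Monday and not a court holiday, so no extension applies.

September 23, 2013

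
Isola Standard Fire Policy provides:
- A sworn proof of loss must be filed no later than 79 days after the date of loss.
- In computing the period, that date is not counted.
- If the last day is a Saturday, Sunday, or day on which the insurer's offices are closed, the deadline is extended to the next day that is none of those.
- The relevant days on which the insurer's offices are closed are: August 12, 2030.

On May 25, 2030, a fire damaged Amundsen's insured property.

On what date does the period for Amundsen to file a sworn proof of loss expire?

79 days after May 25, 2030 is August 12, 2030.
August 12, 2030 is a listed holiday. The next qualifying day is August 13, 2030.

August 13, 2030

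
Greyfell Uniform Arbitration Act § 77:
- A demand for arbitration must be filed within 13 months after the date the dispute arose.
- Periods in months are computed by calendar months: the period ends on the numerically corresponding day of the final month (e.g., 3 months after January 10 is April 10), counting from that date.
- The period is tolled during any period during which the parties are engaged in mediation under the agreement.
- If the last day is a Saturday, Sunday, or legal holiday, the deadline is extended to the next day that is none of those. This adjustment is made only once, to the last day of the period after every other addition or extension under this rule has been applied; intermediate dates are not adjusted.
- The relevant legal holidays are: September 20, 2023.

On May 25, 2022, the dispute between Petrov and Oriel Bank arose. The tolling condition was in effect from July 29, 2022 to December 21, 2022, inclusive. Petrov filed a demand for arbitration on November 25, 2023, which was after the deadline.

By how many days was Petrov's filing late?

13 months after May 25, 2022 is June 25, 2023.
From July 29, 2022 through December 21, 2022 inclusive is 146 days; tolling adds 146 days: June 25, 2023 + 146 days = November 18, 2023.
November 18, 2023 is Saturday; November 19, 2023 is Sunday. The next qualifying day is November 20, 2023.
The deadline is November 20, 2023; from November 20, 2023 to November 25, 2023 is 5 days.

5 days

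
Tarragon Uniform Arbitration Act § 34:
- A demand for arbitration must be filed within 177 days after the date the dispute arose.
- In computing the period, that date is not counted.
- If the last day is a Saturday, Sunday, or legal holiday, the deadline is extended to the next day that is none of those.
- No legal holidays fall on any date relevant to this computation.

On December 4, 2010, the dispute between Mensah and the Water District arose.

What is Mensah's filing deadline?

177 days after December 4, 2010 is May 30, 2011.
May 30, 2011 is a Monday and not a legal holiday, so no extension applies.

May 30, 2011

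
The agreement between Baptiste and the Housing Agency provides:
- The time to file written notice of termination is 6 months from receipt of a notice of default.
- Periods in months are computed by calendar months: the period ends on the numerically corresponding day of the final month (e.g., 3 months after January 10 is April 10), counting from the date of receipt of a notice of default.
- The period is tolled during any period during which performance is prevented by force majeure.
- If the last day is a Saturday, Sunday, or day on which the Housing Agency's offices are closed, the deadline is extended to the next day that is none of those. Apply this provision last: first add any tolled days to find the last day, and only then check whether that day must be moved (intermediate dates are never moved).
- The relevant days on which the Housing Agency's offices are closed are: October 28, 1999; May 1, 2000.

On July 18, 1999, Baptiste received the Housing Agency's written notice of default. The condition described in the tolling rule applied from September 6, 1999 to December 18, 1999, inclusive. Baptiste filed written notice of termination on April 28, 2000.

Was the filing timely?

6 months after July 18, 1999 is January 18, 2000.
From September 6, 1999 through December 18, 1999 inclusive is 104 days; tolling adds 104 days: January 18, 2000 + 104 days = May 1, 2000.
May 1, 2000 is a listed holiday. The next qualifying day is May 2, 2000.
The deadline is May 2, 2000; the filing on April 28, 2000 is on or before that date.

Yes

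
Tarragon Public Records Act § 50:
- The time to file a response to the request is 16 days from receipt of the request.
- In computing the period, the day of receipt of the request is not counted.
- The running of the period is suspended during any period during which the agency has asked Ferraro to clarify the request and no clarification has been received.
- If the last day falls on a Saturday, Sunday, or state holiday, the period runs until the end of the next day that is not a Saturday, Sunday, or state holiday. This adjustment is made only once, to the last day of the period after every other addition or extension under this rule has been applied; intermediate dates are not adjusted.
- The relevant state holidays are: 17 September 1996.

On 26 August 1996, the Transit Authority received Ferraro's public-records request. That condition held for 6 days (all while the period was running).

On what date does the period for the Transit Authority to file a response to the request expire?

September 18, 1996

16 days after 26 August 1996 is September 11, 1996.
Tolling adds 6 days: September 11, 1996 + 6 days = September 17, 1996.
September 17, 1996 is a listed holiday. The next qualifying day is September 18, 1996.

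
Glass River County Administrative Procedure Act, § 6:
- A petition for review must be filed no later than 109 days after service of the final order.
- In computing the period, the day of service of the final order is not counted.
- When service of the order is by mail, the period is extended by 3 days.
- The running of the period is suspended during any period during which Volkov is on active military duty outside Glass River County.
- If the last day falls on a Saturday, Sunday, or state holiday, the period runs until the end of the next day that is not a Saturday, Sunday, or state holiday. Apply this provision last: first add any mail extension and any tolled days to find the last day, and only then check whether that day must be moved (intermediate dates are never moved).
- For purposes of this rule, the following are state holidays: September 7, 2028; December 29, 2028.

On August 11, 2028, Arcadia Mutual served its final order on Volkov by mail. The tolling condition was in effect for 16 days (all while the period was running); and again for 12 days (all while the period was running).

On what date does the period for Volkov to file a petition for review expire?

January 1, 2029

109 days after August 11, 2028 is November 28, 2028.
Service was by mail, adding 3 days: November 28, 2028 + 3 days = December 1, 2028.
Tolling adds 16 days: December 1, 2028 + 16 days = December 17, 2028.
Tolling adds 12 days: December 17, 2028 + 12 days = December 29, 2028.
December 29, 2028 is a listed holiday; December 30, 2028 is Saturday; December 31, 2028 is Sunday. The next qualifying day is January 1, 2029.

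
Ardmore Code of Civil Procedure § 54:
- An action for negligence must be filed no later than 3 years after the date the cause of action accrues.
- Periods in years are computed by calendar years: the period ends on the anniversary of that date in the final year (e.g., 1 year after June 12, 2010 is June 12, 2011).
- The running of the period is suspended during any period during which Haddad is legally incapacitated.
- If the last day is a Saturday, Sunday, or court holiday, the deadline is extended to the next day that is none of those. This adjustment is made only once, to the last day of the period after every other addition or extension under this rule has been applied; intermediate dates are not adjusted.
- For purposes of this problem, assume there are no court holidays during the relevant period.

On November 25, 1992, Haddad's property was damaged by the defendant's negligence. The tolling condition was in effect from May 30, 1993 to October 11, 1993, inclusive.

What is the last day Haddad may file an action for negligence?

3 years after November 25, 1992 is November 25, 1995.
From May 30, 1993 through October 11, 1993 inclusive is 135 days; tolling adds 135 days: November 25, 1995 + 135 days = April 8, 1996.
April 8, 1996 is a Monday and not a court holiday, so no extension applies.

April 8, 1996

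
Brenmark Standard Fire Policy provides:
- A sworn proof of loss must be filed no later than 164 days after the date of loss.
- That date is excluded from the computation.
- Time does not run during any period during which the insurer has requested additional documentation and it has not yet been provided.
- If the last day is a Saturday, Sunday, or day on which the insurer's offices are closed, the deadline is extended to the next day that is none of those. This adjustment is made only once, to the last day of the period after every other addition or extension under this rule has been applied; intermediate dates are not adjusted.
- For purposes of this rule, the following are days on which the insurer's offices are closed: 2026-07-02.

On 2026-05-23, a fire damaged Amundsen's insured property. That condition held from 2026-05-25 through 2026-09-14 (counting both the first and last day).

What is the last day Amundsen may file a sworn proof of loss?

164 days after 2026-05-23 is November 3, 2026.
From May 25, 2026 through September 14, 2026 inclusive is 113 days; tolling adds 113 days: November 3, 2026 + 113 days = February 24, 2027.
February 24, 2027 is a Wednesday and not a day on which the insurer's offices are closed, so no extension applies.

February 24, 2027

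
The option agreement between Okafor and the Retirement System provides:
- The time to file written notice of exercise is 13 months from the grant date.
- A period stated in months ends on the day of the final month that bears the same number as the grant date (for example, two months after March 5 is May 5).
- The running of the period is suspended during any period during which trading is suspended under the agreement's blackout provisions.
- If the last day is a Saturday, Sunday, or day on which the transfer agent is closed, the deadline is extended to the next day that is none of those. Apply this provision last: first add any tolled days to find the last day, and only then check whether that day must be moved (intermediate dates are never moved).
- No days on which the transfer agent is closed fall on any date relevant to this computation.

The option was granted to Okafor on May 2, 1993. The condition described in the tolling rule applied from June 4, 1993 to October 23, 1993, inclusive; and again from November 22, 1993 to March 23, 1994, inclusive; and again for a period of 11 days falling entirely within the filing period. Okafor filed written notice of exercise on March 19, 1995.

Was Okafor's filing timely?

No

13 months after May 2, 1993 is June 2, 1994.
From June 4, 1993 through October 23, 1993 inclusive is 142 days; tolling adds 142 days: June 2, 1994 + 142 days = October 22, 1994.
From November 22, 1993 through March 23, 1994 inclusive is 122 days; tolling adds 122 days: October 22, 1994 + 122 days = February 21, 1995.
Tolling adds 11 days: February 21, 1995 + 11 days = March 4, 1995.
March 4, 1995 is Saturday; March 5, 1995 is Sunday. The next qualifying day is March 6, 1995.
The deadline is March 6, 1995; the filing on March 19, 1995 is after that date.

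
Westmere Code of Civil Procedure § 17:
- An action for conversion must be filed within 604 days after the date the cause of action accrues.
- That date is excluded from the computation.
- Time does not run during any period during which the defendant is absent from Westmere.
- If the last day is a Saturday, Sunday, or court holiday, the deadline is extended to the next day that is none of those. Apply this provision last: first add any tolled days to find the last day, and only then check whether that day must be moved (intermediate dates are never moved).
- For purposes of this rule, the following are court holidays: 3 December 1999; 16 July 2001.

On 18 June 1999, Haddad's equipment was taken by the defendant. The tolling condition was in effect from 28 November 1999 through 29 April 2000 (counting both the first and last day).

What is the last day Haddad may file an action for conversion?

604 days after 18 June 1999 is February 11, 2001.
From November 28, 1999 through April 29, 2000 inclusive is 154 days; tolling adds 154 days: February 11, 2001 + 154 days = July 15, 2001.
July 15, 2001 is Sunday; July 16, 2001 is a listed holiday. The next qualifying day is July 17, 2001.

July 17, 2001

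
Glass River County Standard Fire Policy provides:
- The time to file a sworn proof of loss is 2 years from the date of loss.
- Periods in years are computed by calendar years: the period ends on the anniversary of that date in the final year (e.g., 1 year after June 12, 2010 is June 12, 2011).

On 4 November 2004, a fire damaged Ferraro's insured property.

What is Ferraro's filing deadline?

November 4, 2006

2 years after 4 November 2004 is November 4, 2006.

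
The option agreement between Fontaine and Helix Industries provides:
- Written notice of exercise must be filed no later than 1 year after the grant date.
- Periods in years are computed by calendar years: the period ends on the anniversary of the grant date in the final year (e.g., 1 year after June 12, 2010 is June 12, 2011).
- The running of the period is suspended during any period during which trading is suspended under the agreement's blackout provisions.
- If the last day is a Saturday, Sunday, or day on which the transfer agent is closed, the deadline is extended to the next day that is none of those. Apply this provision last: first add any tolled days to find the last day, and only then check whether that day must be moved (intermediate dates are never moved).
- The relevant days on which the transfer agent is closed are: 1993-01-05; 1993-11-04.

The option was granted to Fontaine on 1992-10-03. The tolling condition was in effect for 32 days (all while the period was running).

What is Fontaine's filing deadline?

November 5, 1993

1 year after 1992-10-03 is October 3, 1993.
Tolling adds 32 days: October 3, 1993 + 32 days = November 4, 1993.
November 4, 1993 is a listed holiday. The next qualifying day is November 5, 1993.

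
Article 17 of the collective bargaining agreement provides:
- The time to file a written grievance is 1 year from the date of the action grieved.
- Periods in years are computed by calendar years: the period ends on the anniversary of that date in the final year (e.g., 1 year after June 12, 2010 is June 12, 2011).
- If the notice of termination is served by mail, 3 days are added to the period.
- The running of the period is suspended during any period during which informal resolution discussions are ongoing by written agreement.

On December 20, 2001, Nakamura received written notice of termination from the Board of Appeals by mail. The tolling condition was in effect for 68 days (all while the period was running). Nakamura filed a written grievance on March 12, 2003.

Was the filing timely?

1 year after December 20, 2001 is December 20, 2002.
Service was by mail, adding 3 days: December 20, 2002 + 3 days = December 23, 2002.
Tolling adds 68 days: December 23, 2002 + 68 days = March 1, 2003.
The deadline is March 1, 2003; the filing on March 12, 2003 is after that date.

No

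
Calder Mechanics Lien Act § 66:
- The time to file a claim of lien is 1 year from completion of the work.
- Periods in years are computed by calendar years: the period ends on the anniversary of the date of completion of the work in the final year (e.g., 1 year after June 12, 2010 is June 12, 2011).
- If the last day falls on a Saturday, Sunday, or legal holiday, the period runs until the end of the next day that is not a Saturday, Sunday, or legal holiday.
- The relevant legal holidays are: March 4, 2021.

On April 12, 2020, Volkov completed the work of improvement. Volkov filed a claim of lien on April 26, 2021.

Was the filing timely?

1 year after April 12, 2020 is April 12, 2021.
April 12, 2021 is a Monday and not a legal holiday, so no extension applies.
The deadline is April 12, 2021; the filing on April 26, 2021 is after that date.

No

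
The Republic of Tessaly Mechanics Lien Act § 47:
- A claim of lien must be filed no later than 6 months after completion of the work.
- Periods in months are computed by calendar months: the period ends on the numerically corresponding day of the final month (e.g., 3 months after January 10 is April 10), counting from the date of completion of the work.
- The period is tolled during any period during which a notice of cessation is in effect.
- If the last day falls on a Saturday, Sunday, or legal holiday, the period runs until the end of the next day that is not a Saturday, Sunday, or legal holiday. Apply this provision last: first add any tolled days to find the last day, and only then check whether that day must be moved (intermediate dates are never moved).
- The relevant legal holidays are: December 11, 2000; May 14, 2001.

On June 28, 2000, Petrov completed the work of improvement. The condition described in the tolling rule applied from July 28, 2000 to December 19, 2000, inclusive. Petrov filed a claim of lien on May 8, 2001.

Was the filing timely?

Yes

6 months after June 28, 2000 is December 28, 2000.
From July 28, 2000 through December 19, 2000 inclusive is 145 days; tolling adds 145 days: December 28, 2000 + 145 days = May 22, 2001.
May 22, 2001 is a Tuesday and not a legal holiday, so no extension applies.
The deadline is May 22, 2001; the filing on May 8, 2001 is on or before that date.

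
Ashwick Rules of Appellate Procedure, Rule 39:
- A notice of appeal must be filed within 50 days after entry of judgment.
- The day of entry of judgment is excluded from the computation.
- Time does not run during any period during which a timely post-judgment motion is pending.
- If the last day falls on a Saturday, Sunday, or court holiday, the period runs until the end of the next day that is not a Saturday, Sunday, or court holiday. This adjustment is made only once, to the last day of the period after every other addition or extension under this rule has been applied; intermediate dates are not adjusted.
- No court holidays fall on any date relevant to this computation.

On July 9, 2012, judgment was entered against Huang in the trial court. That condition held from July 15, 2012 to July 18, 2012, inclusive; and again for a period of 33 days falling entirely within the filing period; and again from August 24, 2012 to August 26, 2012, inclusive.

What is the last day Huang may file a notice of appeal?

October 8, 2012

50 days after July 9, 2012 is August 28, 2012.
From July 15, 2012 through July 18, 2012 inclusive is 4 days; tolling adds 4 days: August 28, 2012 + 4 days = September 1, 2012.
Tolling adds 33 days: September 1, 2012 + 33 days = October 4, 2012.
From August 24, 2012 through August 26, 2012 inclusive is 3 days; tolling adds 3 days: October 4, 2012 + 3 days = October 7, 2012.
October 7, 2012 is Sunday. The next qualifying day is October 8, 2012.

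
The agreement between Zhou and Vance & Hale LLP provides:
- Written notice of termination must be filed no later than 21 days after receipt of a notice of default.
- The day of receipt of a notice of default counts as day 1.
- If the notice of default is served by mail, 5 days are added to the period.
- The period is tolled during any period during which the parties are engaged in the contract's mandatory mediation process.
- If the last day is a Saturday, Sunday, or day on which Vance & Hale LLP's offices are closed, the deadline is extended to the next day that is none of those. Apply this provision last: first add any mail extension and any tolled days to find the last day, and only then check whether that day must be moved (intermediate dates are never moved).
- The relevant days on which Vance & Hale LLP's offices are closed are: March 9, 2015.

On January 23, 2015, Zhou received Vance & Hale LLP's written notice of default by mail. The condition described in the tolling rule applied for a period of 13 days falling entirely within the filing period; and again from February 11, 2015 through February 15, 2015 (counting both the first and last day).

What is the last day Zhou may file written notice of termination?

March 10, 2015

Counting January 23, 2015 as day 1, day 21 is February 12, 2015.
Service was by mail, adding 5 days: February 12, 2015 + 5 days = February 17, 2015.
Tolling adds 13 days: February 17, 2015 + 13 days = March 2, 2015.
From February 11, 2015 through February 15, 2015 inclusive is 5 days; tolling adds 5 days: March 2, 2015 + 5 days = March 7, 2015.
March 7, 2015 is Saturday; March 8, 2015 is Sunday; March 9, 2015 is a listed holiday. The next qualifying day is March 10, 2015.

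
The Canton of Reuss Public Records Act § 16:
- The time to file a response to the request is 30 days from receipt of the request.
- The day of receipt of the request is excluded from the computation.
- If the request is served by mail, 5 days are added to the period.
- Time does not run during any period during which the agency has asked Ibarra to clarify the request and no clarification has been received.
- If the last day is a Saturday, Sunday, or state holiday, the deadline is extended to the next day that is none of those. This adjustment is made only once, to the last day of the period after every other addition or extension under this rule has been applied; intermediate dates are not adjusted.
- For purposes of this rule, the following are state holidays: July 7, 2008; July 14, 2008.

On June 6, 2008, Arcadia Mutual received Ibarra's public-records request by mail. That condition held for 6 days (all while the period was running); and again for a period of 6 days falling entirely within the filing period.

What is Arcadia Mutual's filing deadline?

July 23, 2008

30 days after June 6, 2008 is July 6, 2008.
Service was by mail, adding 5 days: July 6, 2008 + 5 days = July 11, 2008.
Tolling adds 6 days: July 11, 2008 + 6 days = July 17, 2008.
Tolling adds 6 days: July 17, 2008 + 6 days = July 23, 2008.
July 23, 2008 is a Wednesday and not a state holiday, so no extension applies.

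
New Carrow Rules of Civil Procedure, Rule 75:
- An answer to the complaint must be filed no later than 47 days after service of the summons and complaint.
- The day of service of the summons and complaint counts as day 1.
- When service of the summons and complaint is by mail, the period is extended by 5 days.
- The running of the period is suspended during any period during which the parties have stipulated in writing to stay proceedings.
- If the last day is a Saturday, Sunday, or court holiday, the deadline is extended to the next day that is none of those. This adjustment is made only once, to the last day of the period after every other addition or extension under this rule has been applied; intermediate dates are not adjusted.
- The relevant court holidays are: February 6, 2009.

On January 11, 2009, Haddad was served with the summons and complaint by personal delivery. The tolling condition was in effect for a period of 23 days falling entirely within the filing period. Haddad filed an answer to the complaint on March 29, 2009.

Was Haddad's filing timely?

No

Counting January 11, 2009 as day 1, day 47 is February 26, 2009.
Service was not by mail, so no mail extension applies.
Tolling adds 23 days: February 26, 2009 + 23 days = March 21, 2009.
March 21, 2009 is Saturday; March 22, 2009 is Sunday. The next qualifying day is March 23, 2009.
The deadline is March 23, 2009; the filing on March 29, 2009 is after that date.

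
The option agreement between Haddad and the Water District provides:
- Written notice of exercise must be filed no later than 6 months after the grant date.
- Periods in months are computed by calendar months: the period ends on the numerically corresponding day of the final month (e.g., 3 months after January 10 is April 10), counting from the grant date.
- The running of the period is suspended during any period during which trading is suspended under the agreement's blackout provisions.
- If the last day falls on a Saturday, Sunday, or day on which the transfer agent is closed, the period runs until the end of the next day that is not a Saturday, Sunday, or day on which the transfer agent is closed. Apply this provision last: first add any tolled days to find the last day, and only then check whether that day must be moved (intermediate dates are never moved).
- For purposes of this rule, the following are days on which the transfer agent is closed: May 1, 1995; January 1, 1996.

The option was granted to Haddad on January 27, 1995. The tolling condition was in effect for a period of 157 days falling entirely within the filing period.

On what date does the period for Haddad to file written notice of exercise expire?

6 months after January 27, 1995 is July 27, 1995.
Tolling adds 157 days: July 27, 1995 + 157 days = December 31, 1995.
December 31, 1995 is Sunday; January 1, 1996 is a listed holiday. The next qualifying day is January 2, 1996.

January 2, 1996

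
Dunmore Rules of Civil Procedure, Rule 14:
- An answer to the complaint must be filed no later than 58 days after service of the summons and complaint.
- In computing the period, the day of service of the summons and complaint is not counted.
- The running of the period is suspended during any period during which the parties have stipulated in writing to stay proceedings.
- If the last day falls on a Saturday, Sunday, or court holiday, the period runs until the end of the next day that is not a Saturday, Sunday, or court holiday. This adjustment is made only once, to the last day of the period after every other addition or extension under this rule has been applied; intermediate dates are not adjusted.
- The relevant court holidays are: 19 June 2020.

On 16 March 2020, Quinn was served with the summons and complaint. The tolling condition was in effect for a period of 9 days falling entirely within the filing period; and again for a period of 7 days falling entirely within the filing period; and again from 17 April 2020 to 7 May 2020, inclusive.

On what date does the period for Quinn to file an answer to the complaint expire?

June 22, 2020

58 days after 16 March 2020 is May 13, 2020.
Tolling adds 9 days: May 13, 2020 + 9 days = May 22, 2020.
Tolling adds 7 days: May 22, 2020 + 7 days = May 29, 2020.
From April 17, 2020 through May 7, 2020 inclusive is 21 days; tolling adds 21 days: May 29, 2020 + 21 days = June 19, 2020.
June 19, 2020 is a listed holiday; June 20, 2020 is Saturday; June 21, 2020 is Sunday. The next qualifying day is June 22, 2020.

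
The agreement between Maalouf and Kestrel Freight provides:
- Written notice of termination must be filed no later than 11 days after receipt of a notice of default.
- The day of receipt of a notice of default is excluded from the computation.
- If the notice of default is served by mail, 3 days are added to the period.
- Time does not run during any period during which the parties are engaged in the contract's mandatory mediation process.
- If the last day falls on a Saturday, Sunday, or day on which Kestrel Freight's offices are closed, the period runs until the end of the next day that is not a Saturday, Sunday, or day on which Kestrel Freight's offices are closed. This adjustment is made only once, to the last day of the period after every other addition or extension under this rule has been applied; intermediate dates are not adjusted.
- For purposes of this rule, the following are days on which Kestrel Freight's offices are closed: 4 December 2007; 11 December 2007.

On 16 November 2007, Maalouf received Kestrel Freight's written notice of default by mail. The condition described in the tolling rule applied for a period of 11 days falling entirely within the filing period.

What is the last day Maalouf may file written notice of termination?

December 12, 2007

11 days after 16 November 2007 is November 27, 2007.
Service was by mail, adding 3 days: November 27, 2007 + 3 days = November 30, 2007.
Tolling adds 11 days: November 30, 2007 + 11 days = December 11, 2007.
December 11, 2007 is a listed holiday. The next qualifying day is December 12, 2007.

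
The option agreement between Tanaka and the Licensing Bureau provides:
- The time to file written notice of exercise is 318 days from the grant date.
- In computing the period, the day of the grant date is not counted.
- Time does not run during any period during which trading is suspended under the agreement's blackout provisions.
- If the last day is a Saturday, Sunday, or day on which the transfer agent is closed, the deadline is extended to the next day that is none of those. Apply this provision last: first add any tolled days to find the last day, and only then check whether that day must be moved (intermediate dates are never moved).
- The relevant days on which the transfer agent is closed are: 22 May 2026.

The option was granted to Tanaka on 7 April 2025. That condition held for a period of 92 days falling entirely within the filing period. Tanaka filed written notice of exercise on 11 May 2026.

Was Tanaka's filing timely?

Yes

318 days after 7 April 2025 is February 19, 2026.
Tolling adds 92 days: February 19, 2026 + 92 days = May 22, 2026.
May 22, 2026 is a listed holiday; May 23, 2026 is Saturday; May 24, 2026 is Sunday. The next qualifying day is May 25, 2026.
The deadline is May 25, 2026; the filing on May 11, 2026 is on or before that date.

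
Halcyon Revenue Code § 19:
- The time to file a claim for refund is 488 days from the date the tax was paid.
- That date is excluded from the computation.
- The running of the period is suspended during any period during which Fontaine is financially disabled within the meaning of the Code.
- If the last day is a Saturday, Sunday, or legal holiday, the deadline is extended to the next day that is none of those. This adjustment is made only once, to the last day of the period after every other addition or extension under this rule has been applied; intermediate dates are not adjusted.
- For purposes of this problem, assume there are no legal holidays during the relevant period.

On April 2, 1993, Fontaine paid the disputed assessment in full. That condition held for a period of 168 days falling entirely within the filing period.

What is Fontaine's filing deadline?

January 18, 1995

488 days after April 2, 1993 is August 3, 1994.
Tolling adds 168 days: August 3, 1994 + 168 days = January 18, 1995.
January 18, 1995 is a Wednesday and not a legal holiday, so no extension applies.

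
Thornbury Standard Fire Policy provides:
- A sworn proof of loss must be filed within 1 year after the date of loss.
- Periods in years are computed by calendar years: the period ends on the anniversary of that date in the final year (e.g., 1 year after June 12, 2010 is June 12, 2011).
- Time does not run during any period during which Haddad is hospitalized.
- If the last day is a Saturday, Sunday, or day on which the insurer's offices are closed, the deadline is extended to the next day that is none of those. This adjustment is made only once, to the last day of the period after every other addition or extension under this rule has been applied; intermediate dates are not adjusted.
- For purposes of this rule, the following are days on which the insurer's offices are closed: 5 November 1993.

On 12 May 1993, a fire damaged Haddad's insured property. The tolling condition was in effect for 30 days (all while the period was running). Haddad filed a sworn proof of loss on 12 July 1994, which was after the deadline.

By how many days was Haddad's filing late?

1 year after 12 May 1993 is May 12, 1994.
Tolling adds 30 days: May 12, 1994 + 30 days = June 11, 1994.
June 11, 1994 is Saturday; June 12, 1994 is Sunday. The next qualifying day is June 13, 1994.
The deadline is June 13, 1994; from June 13, 1994 to July 12, 1994 is 29 days.

29 days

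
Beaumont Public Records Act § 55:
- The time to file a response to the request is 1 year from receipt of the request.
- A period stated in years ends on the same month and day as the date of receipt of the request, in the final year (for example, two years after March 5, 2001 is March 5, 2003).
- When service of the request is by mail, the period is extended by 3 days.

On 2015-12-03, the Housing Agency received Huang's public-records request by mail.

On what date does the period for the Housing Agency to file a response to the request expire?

December 6, 2016

1 year after 2015-12-03 is December 3, 2016.
Service was by mail, adding 3 days: December 3, 2016 + 3 days = December 6, 2016.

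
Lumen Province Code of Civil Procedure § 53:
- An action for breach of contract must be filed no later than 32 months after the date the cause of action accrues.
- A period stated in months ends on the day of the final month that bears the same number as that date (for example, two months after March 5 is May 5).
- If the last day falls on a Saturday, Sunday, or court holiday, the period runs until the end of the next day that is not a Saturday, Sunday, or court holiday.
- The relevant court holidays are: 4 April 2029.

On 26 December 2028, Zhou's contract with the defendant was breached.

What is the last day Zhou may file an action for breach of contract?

32 months after 26 December 2028 is August 26, 2031.
August 26, 2031 is a Tuesday and not a court holiday, so no extension applies.

August 26, 2031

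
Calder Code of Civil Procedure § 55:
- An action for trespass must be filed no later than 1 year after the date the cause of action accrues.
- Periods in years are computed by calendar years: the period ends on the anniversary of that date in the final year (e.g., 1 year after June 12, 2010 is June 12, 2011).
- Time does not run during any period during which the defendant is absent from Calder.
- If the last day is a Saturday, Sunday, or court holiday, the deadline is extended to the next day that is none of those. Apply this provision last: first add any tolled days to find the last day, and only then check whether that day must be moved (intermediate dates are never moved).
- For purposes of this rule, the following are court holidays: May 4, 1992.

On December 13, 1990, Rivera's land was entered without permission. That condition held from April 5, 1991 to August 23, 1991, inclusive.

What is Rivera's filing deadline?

May 5, 1992

1 year after December 13, 1990 is December 13, 1991.
From April 5, 1991 through August 23, 1991 inclusive is 141 days; tolling adds 141 days: December 13, 1991 + 141 days = May 2, 1992.
May 2, 1992 is Saturday; May 3, 1992 is Sunday; May 4, 1992 is a listed holiday. The next qualifying day is May 5, 1992.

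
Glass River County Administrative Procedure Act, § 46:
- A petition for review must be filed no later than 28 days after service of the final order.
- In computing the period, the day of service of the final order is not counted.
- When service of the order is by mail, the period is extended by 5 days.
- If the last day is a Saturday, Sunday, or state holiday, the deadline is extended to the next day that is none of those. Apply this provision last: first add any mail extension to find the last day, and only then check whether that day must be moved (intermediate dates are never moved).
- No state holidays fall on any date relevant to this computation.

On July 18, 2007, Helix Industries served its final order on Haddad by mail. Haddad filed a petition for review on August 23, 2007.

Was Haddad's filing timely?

No

28 days after July 18, 2007 is August 15, 2007.
Service was by mail, adding 5 days: August 15, 2007 + 5 days = August 20, 2007.
August 20, 2007 is a Monday and not a state holiday, so no extension applies.
The deadline is August 20, 2007; the filing on August 23, 2007 is after that date.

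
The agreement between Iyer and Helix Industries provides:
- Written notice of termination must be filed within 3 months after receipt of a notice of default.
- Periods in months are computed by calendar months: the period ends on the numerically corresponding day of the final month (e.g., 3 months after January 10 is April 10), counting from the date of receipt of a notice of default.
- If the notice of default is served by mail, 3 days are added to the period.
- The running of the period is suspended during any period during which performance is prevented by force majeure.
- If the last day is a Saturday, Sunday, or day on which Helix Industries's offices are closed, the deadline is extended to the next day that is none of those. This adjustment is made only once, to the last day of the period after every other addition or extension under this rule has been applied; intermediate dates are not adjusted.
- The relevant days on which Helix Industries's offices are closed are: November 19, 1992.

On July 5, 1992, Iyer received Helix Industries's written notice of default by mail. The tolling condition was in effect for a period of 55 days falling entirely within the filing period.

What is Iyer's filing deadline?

December 2, 1992

3 months after July 5, 1992 is October 5, 1992.
Service was by mail, adding 3 days: October 5, 1992 + 3 days = October 8, 1992.
Tolling adds 55 days: October 8, 1992 + 55 days = December 2, 1992.
December 2, 1992 is a Wednesday and not a day on which Helix Industries's offices are closed, so no extension applies.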